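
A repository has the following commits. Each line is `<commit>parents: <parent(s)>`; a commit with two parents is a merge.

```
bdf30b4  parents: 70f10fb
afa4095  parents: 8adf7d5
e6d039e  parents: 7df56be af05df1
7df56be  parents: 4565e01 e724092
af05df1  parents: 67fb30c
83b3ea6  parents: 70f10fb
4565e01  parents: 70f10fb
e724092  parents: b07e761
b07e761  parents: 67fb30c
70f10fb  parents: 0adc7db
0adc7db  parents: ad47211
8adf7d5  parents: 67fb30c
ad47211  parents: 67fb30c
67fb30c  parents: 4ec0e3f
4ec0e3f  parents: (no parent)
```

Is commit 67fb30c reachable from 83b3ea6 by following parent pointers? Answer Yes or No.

Yes

Ancestors of 83b3ea6 (commits reachable by following parents): {0adc7db, 4ec0e3f, 67fb30c, 70f10fb, 83b3ea6, ad47211}.
67fb30c is in that set, so it is an ancestor of 83b3ea6.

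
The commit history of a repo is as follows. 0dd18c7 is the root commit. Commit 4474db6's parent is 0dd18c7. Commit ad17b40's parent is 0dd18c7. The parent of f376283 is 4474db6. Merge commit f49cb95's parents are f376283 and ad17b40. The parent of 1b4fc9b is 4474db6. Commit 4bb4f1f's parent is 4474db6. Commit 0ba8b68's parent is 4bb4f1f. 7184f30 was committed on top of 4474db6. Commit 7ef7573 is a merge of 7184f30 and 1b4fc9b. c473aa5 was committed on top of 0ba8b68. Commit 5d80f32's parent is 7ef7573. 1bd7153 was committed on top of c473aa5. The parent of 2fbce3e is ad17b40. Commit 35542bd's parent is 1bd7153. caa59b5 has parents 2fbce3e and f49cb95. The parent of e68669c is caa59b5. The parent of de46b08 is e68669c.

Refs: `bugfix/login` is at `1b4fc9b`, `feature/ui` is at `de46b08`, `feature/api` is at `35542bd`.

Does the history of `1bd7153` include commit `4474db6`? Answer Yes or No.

Yes

Ancestors of 1bd7153 (commits reachable by following parents): {0ba8b68, 0dd18c7, 1bd7153, 4474db6, 4bb4f1f, c473aa5}.
4474db6 is in that set, so it is an ancestor of 1bd7153.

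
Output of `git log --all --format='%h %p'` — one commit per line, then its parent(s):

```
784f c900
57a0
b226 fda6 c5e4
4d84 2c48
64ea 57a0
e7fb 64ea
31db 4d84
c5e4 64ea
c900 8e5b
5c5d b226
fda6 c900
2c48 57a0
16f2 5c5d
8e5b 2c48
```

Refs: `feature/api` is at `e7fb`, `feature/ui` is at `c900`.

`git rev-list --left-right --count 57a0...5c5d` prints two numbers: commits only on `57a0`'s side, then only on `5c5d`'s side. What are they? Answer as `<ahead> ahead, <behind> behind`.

Reachable from 57a0: {57a0}.
Reachable from 5c5d: {2c48, 57a0, 5c5d, 64ea, 8e5b, b226, c5e4, c900, fda6}.
Only in 57a0's history (ahead): {} — 0.
Only in 5c5d's history (behind): {2c48, 5c5d, 64ea, 8e5b, b226, c5e4, c900, fda6} — 8.

0 ahead, 8 behind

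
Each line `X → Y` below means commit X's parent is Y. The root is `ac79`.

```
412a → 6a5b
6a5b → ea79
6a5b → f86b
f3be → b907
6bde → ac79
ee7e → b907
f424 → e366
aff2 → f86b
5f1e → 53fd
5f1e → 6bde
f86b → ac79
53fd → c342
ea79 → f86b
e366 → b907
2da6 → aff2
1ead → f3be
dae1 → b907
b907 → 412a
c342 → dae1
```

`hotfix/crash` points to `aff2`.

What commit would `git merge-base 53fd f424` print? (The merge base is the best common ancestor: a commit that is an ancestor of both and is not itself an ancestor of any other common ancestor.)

b907

Ancestors of 53fd: {412a, 53fd, 6a5b, ac79, b907, c342, dae1, ea79, f86b}.
Ancestors of f424: {412a, 6a5b, ac79, b907, e366, ea79, f424, f86b}.
Common ancestors: {412a, 6a5b, ac79, b907, ea79, f86b}.
Among these, b907 is not an ancestor of any other common ancestor — it is the merge base.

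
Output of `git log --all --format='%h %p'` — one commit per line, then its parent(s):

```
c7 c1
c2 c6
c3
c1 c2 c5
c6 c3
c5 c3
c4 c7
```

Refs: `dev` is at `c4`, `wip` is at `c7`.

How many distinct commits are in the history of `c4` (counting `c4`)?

Walking parent pointers from c4: reachable set = {c1, c2, c3, c4, c5, c6, c7}.
That is 7 commits.

7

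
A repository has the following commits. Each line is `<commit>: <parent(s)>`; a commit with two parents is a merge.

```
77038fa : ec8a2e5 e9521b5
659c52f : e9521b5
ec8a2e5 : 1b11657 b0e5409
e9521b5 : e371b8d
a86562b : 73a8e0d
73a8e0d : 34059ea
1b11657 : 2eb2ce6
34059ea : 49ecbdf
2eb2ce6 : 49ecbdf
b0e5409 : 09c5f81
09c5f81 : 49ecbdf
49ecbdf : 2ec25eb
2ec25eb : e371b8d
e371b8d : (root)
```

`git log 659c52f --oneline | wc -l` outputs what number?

Walking parent pointers from 659c52f: reachable set = {659c52f, e371b8d, e9521b5}.
That is 3 commits.

3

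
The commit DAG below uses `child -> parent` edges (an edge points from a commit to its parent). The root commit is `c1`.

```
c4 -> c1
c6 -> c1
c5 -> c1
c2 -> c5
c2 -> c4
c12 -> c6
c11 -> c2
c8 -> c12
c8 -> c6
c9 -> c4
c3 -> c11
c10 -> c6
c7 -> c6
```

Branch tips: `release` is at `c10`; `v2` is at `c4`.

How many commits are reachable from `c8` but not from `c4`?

3

Reachable from c8: {c1, c12, c6, c8}.
Reachable from c4: {c1, c4}.
In c8's history but not c4's: {c12, c6, c8} — 3 commits.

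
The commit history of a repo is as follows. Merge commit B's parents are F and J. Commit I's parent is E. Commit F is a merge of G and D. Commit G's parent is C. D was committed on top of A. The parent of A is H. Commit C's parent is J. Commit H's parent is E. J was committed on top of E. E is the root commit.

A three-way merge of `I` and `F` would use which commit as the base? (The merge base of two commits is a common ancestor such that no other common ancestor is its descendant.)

Ancestors of I: {E, I}.
Ancestors of F: {A, C, D, E, F, G, H, J}.
Common ancestors: {E}.
The only common ancestor is E, so it is the merge base.

E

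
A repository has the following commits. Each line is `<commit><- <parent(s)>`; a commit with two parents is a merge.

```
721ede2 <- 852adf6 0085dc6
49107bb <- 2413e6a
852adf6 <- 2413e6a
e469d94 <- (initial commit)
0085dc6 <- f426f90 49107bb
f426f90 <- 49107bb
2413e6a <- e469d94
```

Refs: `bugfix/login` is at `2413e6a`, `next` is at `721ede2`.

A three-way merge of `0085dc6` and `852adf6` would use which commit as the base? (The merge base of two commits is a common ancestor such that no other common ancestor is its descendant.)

Ancestors of 0085dc6: {0085dc6, 2413e6a, 49107bb, e469d94, f426f90}.
Ancestors of 852adf6: {2413e6a, 852adf6, e469d94}.
Common ancestors: {2413e6a, e469d94}.
Among these, 2413e6a is not an ancestor of any other common ancestor — it is the merge base.

2413e6a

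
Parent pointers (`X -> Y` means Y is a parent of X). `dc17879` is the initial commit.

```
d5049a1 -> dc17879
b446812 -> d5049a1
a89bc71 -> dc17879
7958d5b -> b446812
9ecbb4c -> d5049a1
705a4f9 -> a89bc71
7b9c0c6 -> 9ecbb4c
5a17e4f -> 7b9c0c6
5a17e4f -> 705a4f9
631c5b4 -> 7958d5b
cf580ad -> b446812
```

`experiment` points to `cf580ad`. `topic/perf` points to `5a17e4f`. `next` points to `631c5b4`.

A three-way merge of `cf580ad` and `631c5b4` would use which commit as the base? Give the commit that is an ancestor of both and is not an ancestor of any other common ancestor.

Ancestors of cf580ad: {b446812, cf580ad, d5049a1, dc17879}.
Ancestors of 631c5b4: {631c5b4, 7958d5b, b446812, d5049a1, dc17879}.
Common ancestors: {b446812, d5049a1, dc17879}.
Among these, b446812 is not an ancestor of any other common ancestor — it is the merge base.

b446812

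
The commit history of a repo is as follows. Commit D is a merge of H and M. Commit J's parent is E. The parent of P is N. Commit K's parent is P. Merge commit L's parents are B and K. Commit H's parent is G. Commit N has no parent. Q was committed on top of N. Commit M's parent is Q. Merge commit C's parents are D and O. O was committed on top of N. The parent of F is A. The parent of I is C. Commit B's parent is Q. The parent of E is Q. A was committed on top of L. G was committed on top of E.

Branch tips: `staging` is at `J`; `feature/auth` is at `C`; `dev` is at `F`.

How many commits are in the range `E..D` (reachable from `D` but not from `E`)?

Reachable from D: {D, E, G, H, M, N, Q}.
Reachable from E: {E, N, Q}.
In D's history but not E's: {D, G, H, M} — 4 commits.

4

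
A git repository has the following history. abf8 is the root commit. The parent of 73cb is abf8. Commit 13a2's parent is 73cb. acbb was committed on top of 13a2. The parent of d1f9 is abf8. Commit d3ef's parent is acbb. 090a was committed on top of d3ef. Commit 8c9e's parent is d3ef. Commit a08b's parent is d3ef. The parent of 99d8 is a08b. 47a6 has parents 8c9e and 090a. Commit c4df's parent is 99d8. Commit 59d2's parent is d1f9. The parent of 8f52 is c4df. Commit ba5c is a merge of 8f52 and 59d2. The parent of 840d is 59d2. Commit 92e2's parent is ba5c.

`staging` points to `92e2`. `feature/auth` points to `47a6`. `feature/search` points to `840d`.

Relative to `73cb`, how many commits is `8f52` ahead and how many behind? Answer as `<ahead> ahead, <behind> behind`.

7 ahead, 0 behind

Reachable from 8f52: {13a2, 73cb, 8f52, 99d8, a08b, abf8, acbb, c4df, d3ef}.
Reachable from 73cb: {73cb, abf8}.
Only in 8f52's history (ahead): {13a2, 8f52, 99d8, a08b, acbb, c4df, d3ef} — 7.
Only in 73cb's history (behind): {} — 0.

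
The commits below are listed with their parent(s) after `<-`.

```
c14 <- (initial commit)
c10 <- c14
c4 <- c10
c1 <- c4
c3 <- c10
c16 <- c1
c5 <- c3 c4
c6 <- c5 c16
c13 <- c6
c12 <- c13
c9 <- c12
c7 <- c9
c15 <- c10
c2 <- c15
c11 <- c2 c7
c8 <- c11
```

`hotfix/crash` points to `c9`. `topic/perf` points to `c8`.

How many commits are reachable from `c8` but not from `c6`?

Reachable from c8: {c1, c10, c11, c12, c13, c14, c15, c16, c2, c3, c4, c5, c6, c7, c8, c9}.
Reachable from c6: {c1, c10, c14, c16, c3, c4, c5, c6}.
In c8's history but not c6's: {c11, c12, c13, c15, c2, c7, c8, c9} — 8 commits.

8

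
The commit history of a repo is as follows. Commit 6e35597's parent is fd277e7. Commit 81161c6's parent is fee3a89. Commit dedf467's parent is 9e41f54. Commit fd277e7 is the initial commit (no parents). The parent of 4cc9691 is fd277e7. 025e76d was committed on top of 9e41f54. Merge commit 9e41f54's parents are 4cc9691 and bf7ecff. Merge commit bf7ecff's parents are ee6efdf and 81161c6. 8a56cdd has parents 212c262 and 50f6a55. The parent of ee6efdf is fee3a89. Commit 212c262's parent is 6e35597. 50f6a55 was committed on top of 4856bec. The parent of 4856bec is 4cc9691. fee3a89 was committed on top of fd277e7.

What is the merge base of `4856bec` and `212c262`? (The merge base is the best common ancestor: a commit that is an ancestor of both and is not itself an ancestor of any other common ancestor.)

Ancestors of 4856bec: {4856bec, 4cc9691, fd277e7}.
Ancestors of 212c262: {212c262, 6e35597, fd277e7}.
Common ancestors: {fd277e7}.
The only common ancestor is fd277e7, so it is the merge base.

fd277e7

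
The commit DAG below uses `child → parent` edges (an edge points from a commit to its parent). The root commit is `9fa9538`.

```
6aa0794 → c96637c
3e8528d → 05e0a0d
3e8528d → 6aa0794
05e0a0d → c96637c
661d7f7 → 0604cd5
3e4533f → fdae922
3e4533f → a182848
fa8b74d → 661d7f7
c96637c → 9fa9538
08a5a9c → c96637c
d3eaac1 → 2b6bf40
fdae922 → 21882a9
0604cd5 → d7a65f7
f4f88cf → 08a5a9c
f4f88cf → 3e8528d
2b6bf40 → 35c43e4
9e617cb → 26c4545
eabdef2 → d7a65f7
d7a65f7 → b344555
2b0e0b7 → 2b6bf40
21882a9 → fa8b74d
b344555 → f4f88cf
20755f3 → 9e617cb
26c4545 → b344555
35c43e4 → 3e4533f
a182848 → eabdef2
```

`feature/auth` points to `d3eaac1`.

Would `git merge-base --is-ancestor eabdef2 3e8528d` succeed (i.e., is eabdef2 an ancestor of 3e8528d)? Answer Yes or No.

Ancestors of 3e8528d: {05e0a0d, 3e8528d, 6aa0794, 9fa9538, c96637c}.
eabdef2 is not in that set, so it is not an ancestor of 3e8528d.

No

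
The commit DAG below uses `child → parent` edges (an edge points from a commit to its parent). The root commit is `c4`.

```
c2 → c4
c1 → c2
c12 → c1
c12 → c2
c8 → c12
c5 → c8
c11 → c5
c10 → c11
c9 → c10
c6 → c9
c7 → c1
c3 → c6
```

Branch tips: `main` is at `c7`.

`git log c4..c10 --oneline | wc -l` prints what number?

7

Reachable from c10: {c1, c10, c11, c12, c2, c4, c5, c8}.
Reachable from c4: {c4}.
In c10's history but not c4's: {c1, c10, c11, c12, c2, c5, c8} — 7 commits.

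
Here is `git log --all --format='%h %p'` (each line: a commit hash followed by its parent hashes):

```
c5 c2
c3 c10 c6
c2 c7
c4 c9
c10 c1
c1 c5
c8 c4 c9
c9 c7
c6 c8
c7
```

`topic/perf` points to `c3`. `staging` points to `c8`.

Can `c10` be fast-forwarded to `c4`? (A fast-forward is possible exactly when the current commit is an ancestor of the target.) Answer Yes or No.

A fast-forward from c10 to c4 is possible iff c10 is an ancestor of c4.
Ancestors of c4: {c4, c7, c9}.
c10 is not among them, so fast-forward is not possible.

No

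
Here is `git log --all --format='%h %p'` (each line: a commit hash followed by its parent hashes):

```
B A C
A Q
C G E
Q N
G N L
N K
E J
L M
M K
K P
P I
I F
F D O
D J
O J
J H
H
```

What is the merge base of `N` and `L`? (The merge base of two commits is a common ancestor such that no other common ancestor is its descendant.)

Ancestors of N: {D, F, H, I, J, K, N, O, P}.
Ancestors of L: {D, F, H, I, J, K, L, M, O, P}.
Common ancestors: {D, F, H, I, J, K, O, P}.
Among these, K is not an ancestor of any other common ancestor — it is the merge base.

K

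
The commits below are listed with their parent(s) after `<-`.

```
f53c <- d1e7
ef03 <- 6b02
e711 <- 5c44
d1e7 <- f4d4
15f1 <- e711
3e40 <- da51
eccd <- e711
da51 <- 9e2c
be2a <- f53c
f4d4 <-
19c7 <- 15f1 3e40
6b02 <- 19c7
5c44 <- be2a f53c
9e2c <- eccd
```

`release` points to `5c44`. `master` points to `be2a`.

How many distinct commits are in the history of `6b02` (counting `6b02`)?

Walking parent pointers from 6b02: reachable set = {15f1, 19c7, 3e40, 5c44, 6b02, 9e2c, be2a, d1e7, da51, e711, eccd, f4d4, f53c}.
That is 13 commits.

13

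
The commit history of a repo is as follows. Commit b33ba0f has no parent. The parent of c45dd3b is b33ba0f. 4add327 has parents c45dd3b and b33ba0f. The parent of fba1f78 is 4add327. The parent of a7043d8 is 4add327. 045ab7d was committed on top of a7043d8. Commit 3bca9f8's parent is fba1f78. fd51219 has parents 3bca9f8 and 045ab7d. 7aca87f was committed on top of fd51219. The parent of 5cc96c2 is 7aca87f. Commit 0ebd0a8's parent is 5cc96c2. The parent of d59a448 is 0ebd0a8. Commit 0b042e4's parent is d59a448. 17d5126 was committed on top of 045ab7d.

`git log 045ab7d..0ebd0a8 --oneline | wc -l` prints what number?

Reachable from 0ebd0a8: {045ab7d, 0ebd0a8, 3bca9f8, 4add327, 5cc96c2, 7aca87f, a7043d8, b33ba0f, c45dd3b, fba1f78, fd51219}.
Reachable from 045ab7d: {045ab7d, 4add327, a7043d8, b33ba0f, c45dd3b}.
In 0ebd0a8's history but not 045ab7d's: {0ebd0a8, 3bca9f8, 5cc96c2, 7aca87f, fba1f78, fd51219} — 6 commits.

6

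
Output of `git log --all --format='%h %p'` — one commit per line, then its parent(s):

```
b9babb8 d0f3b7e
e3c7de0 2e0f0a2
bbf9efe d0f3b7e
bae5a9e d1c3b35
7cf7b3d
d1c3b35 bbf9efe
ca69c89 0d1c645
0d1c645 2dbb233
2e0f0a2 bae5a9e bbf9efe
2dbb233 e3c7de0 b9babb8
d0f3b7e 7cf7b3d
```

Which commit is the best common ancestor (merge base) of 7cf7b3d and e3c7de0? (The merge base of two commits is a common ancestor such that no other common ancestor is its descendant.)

Ancestors of 7cf7b3d: {7cf7b3d}.
Ancestors of e3c7de0: {2e0f0a2, 7cf7b3d, bae5a9e, bbf9efe, d0f3b7e, d1c3b35, e3c7de0}.
Common ancestors: {7cf7b3d}.
The only common ancestor is 7cf7b3d, so it is the merge base.

7cf7b3d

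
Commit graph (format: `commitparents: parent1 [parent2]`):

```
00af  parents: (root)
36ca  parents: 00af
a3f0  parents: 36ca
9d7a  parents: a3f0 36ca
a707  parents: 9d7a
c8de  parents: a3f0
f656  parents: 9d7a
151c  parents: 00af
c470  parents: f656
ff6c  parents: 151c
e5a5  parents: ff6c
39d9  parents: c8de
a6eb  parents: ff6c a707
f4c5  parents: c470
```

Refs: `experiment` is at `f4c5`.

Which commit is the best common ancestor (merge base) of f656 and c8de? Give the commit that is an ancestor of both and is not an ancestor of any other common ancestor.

a3f0

Ancestors of f656: {00af, 36ca, 9d7a, a3f0, f656}.
Ancestors of c8de: {00af, 36ca, a3f0, c8de}.
Common ancestors: {00af, 36ca, a3f0}.
Among these, a3f0 is not an ancestor of any other common ancestor — it is the merge base.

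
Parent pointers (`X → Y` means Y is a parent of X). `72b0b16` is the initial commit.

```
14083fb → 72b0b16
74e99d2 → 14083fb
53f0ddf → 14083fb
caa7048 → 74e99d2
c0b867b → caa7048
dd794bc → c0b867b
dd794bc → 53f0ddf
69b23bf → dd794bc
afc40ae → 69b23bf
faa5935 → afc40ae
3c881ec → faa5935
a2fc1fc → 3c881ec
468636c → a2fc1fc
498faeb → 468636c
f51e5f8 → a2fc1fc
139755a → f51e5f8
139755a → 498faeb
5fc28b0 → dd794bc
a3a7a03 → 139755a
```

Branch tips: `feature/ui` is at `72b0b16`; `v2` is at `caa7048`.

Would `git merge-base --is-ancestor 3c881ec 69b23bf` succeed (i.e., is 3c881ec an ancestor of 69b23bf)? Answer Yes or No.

Ancestors of 69b23bf: {14083fb, 53f0ddf, 69b23bf, 72b0b16, 74e99d2, c0b867b, caa7048, dd794bc}.
3c881ec is not in that set, so it is not an ancestor of 69b23bf.

No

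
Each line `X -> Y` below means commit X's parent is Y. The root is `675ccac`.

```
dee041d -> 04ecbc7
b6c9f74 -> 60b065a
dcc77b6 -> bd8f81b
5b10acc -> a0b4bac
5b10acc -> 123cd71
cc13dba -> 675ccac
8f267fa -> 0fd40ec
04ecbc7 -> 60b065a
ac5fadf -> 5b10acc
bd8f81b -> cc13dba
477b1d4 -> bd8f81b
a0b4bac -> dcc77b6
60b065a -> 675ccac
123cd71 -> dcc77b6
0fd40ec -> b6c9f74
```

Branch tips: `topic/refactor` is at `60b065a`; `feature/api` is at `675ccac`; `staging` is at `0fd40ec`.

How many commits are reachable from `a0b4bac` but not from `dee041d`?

Reachable from a0b4bac: {675ccac, a0b4bac, bd8f81b, cc13dba, dcc77b6}.
Reachable from dee041d: {04ecbc7, 60b065a, 675ccac, dee041d}.
In a0b4bac's history but not dee041d's: {a0b4bac, bd8f81b, cc13dba, dcc77b6} — 4 commits.

4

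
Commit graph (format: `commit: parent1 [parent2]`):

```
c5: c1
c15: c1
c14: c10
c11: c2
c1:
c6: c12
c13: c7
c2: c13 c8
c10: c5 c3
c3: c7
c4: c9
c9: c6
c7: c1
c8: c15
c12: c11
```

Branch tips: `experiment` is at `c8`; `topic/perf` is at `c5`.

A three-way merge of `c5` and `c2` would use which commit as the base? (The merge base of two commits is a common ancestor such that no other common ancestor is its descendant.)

c1

Ancestors of c5: {c1, c5}.
Ancestors of c2: {c1, c13, c15, c2, c7, c8}.
Common ancestors: {c1}.
The only common ancestor is c1, so it is the merge base.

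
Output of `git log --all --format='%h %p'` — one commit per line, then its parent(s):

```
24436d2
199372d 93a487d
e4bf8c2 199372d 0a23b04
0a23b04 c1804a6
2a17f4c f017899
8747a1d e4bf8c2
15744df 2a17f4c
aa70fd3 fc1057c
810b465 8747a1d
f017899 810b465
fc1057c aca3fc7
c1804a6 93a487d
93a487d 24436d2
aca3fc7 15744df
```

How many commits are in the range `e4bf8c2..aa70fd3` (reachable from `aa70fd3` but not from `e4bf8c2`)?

Reachable from aa70fd3: {0a23b04, 15744df, 199372d, 24436d2, 2a17f4c, 810b465, 8747a1d, 93a487d, aa70fd3, aca3fc7, c1804a6, e4bf8c2, f017899, fc1057c}.
Reachable from e4bf8c2: {0a23b04, 199372d, 24436d2, 93a487d, c1804a6, e4bf8c2}.
In aa70fd3's history but not e4bf8c2's: {15744df, 2a17f4c, 810b465, 8747a1d, aa70fd3, aca3fc7, f017899, fc1057c} — 8 commits.

8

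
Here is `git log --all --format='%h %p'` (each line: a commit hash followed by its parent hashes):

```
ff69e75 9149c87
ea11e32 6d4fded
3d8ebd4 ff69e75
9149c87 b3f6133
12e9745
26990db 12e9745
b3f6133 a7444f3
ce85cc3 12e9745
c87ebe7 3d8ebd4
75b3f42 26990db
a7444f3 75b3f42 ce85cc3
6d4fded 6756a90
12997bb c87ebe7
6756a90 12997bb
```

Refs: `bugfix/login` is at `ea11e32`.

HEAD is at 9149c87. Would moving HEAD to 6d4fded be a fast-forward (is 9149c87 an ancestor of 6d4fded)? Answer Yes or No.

Yes

A fast-forward from 9149c87 to 6d4fded is possible iff 9149c87 is an ancestor of 6d4fded.
Ancestors of 6d4fded: {12997bb, 12e9745, 26990db, 3d8ebd4, 6756a90, 6d4fded, 75b3f42, 9149c87, a7444f3, b3f6133, c87ebe7, ce85cc3, ff69e75}.
9149c87 is among them, so fast-forward is possible.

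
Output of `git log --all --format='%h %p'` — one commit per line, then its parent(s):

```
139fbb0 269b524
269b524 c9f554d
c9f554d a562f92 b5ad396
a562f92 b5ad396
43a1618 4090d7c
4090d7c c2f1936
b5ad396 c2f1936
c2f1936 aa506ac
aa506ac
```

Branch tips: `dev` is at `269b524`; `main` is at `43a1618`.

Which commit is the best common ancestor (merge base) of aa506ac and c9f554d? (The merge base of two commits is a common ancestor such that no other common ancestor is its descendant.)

Ancestors of aa506ac: {aa506ac}.
Ancestors of c9f554d: {a562f92, aa506ac, b5ad396, c2f1936, c9f554d}.
Common ancestors: {aa506ac}.
The only common ancestor is aa506ac, so it is the merge base.

aa506ac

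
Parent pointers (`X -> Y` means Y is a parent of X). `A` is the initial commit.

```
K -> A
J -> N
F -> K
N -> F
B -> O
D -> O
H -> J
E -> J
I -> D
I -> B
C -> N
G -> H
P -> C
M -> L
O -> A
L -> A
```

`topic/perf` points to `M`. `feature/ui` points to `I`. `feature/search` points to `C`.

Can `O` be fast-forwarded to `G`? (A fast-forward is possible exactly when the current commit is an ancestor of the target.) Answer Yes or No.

No

A fast-forward from O to G is possible iff O is an ancestor of G.
Ancestors of G: {A, F, G, H, J, K, N}.
O is not among them, so fast-forward is not possible.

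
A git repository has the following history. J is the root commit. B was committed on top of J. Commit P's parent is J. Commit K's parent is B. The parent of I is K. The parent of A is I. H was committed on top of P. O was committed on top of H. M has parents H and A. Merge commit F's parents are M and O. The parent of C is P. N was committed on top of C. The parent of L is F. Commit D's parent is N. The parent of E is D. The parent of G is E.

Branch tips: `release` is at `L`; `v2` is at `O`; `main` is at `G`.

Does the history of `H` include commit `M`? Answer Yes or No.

Ancestors of H: {H, J, P}.
M is not in that set, so it is not an ancestor of H.

No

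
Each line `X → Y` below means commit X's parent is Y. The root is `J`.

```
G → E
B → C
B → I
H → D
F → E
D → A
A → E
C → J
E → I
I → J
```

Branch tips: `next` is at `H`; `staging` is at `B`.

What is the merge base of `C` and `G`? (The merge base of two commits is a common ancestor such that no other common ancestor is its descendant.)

Ancestors of C: {C, J}.
Ancestors of G: {E, G, I, J}.
Common ancestors: {J}.
The only common ancestor is J, so it is the merge base.

J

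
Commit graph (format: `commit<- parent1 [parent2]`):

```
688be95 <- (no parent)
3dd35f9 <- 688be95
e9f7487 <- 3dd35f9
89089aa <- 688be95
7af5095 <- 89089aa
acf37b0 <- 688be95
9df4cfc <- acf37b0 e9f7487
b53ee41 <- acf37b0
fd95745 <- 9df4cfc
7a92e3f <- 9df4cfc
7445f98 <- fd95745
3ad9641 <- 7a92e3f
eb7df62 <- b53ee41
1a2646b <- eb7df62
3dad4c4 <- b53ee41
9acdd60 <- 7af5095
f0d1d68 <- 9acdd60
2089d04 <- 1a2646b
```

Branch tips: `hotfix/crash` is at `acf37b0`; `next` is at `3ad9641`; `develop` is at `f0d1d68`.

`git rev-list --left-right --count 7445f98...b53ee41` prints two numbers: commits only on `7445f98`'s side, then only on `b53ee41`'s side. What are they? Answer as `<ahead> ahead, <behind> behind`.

5 ahead, 1 behind

Reachable from 7445f98: {3dd35f9, 688be95, 7445f98, 9df4cfc, acf37b0, e9f7487, fd95745}.
Reachable from b53ee41: {688be95, acf37b0, b53ee41}.
Only in 7445f98's history (ahead): {3dd35f9, 7445f98, 9df4cfc, e9f7487, fd95745} — 5.
Only in b53ee41's history (behind): {b53ee41} — 1.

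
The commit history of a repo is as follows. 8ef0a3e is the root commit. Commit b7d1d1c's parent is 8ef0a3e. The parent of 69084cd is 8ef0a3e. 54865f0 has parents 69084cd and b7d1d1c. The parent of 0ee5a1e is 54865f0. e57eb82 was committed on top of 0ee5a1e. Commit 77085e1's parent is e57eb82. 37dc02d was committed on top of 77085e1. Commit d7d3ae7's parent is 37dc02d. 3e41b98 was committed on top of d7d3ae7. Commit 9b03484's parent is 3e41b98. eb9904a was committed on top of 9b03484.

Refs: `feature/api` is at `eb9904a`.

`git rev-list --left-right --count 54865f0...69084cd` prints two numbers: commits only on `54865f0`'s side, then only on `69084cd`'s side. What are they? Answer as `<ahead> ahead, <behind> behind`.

Reachable from 54865f0: {54865f0, 69084cd, 8ef0a3e, b7d1d1c}.
Reachable from 69084cd: {69084cd, 8ef0a3e}.
Only in 54865f0's history (ahead): {54865f0, b7d1d1c} — 2.
Only in 69084cd's history (behind): {} — 0.

2 ahead, 0 behind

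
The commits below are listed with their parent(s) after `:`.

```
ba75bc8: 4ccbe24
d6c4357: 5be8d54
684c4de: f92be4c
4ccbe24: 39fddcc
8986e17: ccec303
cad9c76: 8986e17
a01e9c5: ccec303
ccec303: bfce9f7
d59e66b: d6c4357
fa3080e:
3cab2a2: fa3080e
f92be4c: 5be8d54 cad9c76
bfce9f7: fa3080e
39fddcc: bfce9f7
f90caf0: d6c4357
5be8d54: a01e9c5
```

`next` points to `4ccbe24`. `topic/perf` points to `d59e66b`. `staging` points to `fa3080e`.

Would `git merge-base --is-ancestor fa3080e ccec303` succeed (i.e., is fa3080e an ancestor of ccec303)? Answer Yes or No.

Ancestors of ccec303 (commits reachable by following parents): {bfce9f7, ccec303, fa3080e}.
fa3080e is in that set, so it is an ancestor of ccec303.

Yes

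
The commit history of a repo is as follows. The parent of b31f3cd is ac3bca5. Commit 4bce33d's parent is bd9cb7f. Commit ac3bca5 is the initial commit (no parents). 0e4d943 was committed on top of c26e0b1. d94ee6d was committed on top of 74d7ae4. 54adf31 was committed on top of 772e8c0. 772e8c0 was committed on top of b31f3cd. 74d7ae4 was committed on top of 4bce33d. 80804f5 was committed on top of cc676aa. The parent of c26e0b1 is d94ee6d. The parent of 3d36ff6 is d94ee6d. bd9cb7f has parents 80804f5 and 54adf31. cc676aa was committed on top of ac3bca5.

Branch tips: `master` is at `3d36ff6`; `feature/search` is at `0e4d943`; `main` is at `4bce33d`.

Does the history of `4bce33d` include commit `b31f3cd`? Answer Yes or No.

Ancestors of 4bce33d (commits reachable by following parents): {4bce33d, 54adf31, 772e8c0, 80804f5, ac3bca5, b31f3cd, bd9cb7f, cc676aa}.
b31f3cd is in that set, so it is an ancestor of 4bce33d.

Yes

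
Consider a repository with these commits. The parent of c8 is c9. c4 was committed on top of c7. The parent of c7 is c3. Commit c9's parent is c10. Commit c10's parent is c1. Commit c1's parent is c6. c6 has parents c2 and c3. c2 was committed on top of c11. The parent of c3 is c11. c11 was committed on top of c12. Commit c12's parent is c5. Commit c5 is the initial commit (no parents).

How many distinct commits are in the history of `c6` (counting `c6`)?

6

Walking parent pointers from c6: reachable set = {c11, c12, c2, c3, c5, c6}.
That is 6 commits.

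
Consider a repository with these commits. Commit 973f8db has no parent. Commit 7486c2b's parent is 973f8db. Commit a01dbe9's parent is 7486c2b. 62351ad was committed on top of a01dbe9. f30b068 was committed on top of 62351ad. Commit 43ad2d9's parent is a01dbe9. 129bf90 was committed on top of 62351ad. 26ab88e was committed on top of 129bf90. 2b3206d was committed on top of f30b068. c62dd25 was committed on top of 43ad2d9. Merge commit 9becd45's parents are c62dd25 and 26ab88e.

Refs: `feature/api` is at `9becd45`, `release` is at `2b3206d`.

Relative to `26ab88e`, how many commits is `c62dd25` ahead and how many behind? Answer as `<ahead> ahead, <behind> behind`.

2 ahead, 3 behind

Reachable from c62dd25: {43ad2d9, 7486c2b, 973f8db, a01dbe9, c62dd25}.
Reachable from 26ab88e: {129bf90, 26ab88e, 62351ad, 7486c2b, 973f8db, a01dbe9}.
Only in c62dd25's history (ahead): {43ad2d9, c62dd25} — 2.
Only in 26ab88e's history (behind): {129bf90, 26ab88e, 62351ad} — 3.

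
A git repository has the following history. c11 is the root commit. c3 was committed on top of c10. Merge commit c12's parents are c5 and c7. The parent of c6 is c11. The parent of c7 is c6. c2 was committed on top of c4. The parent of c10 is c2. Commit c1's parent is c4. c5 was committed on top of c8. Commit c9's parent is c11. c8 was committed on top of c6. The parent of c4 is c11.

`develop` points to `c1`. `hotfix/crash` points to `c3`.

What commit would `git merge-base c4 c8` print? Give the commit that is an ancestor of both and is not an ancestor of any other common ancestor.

c11

Ancestors of c4: {c11, c4}.
Ancestors of c8: {c11, c6, c8}.
Common ancestors: {c11}.
The only common ancestor is c11, so it is the merge base.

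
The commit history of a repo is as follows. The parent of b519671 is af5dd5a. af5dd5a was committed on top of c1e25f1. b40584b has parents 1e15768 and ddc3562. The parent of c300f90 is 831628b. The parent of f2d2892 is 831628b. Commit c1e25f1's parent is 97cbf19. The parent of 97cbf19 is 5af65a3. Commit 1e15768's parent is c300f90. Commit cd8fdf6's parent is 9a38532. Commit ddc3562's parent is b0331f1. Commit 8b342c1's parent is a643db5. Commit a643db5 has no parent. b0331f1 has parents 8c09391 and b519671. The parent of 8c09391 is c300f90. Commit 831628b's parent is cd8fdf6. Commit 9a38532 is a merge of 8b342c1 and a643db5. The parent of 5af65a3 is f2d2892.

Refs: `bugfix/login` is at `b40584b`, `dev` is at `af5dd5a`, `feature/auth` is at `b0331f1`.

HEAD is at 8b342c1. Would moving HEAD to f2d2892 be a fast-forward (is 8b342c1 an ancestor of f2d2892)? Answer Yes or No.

A fast-forward from 8b342c1 to f2d2892 is possible iff 8b342c1 is an ancestor of f2d2892.
Ancestors of f2d2892: {831628b, 8b342c1, 9a38532, a643db5, cd8fdf6, f2d2892}.
8b342c1 is among them, so fast-forward is possible.

Yes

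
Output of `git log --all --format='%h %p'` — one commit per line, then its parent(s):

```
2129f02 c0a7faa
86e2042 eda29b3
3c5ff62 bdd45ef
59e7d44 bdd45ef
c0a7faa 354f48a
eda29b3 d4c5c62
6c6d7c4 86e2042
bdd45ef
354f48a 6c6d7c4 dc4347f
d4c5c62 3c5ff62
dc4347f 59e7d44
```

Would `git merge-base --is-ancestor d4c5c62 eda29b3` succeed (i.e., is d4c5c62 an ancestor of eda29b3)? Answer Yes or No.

Ancestors of eda29b3 (commits reachable by following parents): {3c5ff62, bdd45ef, d4c5c62, eda29b3}.
d4c5c62 is in that set, so it is an ancestor of eda29b3.

Yes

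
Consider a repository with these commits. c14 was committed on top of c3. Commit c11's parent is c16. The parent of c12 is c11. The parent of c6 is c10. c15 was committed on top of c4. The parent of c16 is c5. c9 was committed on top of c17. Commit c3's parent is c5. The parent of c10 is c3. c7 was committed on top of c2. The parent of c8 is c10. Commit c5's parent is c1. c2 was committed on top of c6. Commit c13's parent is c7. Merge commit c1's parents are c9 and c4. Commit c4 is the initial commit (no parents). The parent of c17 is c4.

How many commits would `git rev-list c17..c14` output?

Reachable from c14: {c1, c14, c17, c3, c4, c5, c9}.
Reachable from c17: {c17, c4}.
In c14's history but not c17's: {c1, c14, c3, c5, c9} — 5 commits.

5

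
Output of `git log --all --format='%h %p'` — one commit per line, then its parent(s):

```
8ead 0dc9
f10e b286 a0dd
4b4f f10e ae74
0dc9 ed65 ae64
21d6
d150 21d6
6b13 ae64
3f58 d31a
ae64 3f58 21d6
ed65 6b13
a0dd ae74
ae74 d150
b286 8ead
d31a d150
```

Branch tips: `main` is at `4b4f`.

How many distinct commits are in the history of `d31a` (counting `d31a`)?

Walking parent pointers from d31a: reachable set = {21d6, d150, d31a}.
That is 3 commits.

3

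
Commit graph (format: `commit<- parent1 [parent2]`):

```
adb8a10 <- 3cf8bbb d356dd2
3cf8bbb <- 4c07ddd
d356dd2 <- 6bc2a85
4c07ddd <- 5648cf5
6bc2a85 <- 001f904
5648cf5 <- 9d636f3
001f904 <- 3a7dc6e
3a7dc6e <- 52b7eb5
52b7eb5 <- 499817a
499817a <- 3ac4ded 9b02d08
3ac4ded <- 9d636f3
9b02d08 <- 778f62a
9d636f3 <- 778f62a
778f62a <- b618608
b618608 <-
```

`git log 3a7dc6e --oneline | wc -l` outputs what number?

8

Walking parent pointers from 3a7dc6e: reachable set = {3a7dc6e, 3ac4ded, 499817a, 52b7eb5, 778f62a, 9b02d08, 9d636f3, b618608}.
That is 8 commits.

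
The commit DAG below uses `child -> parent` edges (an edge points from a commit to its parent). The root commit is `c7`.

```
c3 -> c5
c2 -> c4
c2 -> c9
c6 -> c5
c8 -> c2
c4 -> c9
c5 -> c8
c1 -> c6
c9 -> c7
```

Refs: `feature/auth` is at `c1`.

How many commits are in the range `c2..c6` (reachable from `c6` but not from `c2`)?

Reachable from c6: {c2, c4, c5, c6, c7, c8, c9}.
Reachable from c2: {c2, c4, c7, c9}.
In c6's history but not c2's: {c5, c6, c8} — 3 commits.

3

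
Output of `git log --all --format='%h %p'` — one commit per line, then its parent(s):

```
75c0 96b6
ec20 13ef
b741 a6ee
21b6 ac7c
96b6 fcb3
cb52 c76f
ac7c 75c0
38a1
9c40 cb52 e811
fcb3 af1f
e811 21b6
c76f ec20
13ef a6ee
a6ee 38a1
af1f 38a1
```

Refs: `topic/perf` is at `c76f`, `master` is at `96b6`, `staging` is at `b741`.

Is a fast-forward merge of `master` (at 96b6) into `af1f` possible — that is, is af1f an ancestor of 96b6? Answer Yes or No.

Yes

A fast-forward from af1f to 96b6 is possible iff af1f is an ancestor of 96b6.
Ancestors of 96b6: {38a1, 96b6, af1f, fcb3}.
af1f is among them, so fast-forward is possible.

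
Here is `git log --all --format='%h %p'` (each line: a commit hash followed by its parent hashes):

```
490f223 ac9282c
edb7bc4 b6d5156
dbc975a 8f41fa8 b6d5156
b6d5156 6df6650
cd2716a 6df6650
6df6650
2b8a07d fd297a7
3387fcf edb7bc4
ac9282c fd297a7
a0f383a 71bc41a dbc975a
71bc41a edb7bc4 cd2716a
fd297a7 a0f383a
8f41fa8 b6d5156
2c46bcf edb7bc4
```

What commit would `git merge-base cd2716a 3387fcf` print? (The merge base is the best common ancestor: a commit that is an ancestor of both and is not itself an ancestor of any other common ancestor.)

6df6650

Ancestors of cd2716a: {6df6650, cd2716a}.
Ancestors of 3387fcf: {3387fcf, 6df6650, b6d5156, edb7bc4}.
Common ancestors: {6df6650}.
The only common ancestor is 6df6650, so it is the merge base.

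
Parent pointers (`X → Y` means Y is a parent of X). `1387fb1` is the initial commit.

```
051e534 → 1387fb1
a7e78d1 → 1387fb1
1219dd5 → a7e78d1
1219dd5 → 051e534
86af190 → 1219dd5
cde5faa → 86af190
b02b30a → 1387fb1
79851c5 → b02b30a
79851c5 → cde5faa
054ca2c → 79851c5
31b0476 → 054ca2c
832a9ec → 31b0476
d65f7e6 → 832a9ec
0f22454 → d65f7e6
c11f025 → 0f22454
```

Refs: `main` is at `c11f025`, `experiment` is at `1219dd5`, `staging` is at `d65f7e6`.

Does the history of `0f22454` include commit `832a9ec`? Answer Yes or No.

Ancestors of 0f22454 (commits reachable by following parents): {051e534, 054ca2c, 0f22454, 1219dd5, 1387fb1, 31b0476, 79851c5, 832a9ec, 86af190, a7e78d1, b02b30a, cde5faa, d65f7e6}.
832a9ec is in that set, so it is an ancestor of 0f22454.

Yes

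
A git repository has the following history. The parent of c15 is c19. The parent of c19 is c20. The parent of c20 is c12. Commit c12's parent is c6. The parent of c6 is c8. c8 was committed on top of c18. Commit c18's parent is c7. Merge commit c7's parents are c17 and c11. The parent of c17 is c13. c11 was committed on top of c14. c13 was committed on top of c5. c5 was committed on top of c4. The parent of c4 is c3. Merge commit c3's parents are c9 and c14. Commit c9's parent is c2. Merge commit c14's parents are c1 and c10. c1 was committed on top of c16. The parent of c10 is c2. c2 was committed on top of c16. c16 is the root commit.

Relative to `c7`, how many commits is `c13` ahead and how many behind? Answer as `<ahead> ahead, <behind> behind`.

Reachable from c13: {c1, c10, c13, c14, c16, c2, c3, c4, c5, c9}.
Reachable from c7: {c1, c10, c11, c13, c14, c16, c17, c2, c3, c4, c5, c7, c9}.
Only in c13's history (ahead): {} — 0.
Only in c7's history (behind): {c11, c17, c7} — 3.

0 ahead, 3 behind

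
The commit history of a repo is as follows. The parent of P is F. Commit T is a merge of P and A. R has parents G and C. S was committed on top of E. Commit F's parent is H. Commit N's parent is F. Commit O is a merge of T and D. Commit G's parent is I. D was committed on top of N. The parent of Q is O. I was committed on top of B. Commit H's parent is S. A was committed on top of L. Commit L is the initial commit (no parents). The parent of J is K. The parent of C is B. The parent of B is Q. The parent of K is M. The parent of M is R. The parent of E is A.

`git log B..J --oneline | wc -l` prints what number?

Reachable from J: {A, B, C, D, E, F, G, H, I, J, K, L, M, N, O, P, Q, R, S, T}.
Reachable from B: {A, B, D, E, F, H, L, N, O, P, Q, S, T}.
In J's history but not B's: {C, G, I, J, K, M, R} — 7 commits.

7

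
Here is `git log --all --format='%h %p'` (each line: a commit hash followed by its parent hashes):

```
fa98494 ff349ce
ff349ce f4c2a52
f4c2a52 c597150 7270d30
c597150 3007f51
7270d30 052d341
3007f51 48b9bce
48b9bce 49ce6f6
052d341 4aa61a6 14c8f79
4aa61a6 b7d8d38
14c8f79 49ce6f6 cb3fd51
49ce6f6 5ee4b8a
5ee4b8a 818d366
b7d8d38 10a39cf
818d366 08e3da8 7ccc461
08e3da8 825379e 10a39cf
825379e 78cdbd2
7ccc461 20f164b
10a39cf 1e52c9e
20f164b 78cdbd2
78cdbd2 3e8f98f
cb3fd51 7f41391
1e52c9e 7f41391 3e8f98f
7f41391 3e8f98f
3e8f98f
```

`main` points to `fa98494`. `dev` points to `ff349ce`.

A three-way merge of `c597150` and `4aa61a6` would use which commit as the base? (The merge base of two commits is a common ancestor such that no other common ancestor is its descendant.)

10a39cf

Ancestors of c597150: {08e3da8, 10a39cf, 1e52c9e, 20f164b, 3007f51, 3e8f98f, 48b9bce, 49ce6f6, 5ee4b8a, 78cdbd2, 7ccc461, 7f41391, 818d366, 825379e, c597150}.
Ancestors of 4aa61a6: {10a39cf, 1e52c9e, 3e8f98f, 4aa61a6, 7f41391, b7d8d38}.
Common ancestors: {10a39cf, 1e52c9e, 3e8f98f, 7f41391}.
Among these, 10a39cf is not an ancestor of any other common ancestor — it is the merge base.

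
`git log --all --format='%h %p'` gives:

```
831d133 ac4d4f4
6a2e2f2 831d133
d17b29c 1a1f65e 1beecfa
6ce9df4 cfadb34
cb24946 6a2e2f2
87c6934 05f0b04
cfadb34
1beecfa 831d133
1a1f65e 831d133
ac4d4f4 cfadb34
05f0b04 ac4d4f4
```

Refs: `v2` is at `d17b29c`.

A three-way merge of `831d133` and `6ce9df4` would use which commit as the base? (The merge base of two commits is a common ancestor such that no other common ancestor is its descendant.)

cfadb34

Ancestors of 831d133: {831d133, ac4d4f4, cfadb34}.
Ancestors of 6ce9df4: {6ce9df4, cfadb34}.
Common ancestors: {cfadb34}.
The only common ancestor is cfadb34, so it is the merge base.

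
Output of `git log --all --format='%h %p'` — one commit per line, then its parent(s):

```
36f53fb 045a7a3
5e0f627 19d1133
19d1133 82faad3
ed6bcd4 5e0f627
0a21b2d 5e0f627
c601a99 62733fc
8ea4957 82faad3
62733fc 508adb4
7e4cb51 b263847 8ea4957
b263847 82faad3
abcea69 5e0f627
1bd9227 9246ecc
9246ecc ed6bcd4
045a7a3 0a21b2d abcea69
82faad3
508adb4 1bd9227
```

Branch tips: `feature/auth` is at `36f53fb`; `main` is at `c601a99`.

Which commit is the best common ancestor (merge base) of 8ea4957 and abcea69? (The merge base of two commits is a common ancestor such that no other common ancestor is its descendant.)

Ancestors of 8ea4957: {82faad3, 8ea4957}.
Ancestors of abcea69: {19d1133, 5e0f627, 82faad3, abcea69}.
Common ancestors: {82faad3}.
The only common ancestor is 82faad3, so it is the merge base.

82faad3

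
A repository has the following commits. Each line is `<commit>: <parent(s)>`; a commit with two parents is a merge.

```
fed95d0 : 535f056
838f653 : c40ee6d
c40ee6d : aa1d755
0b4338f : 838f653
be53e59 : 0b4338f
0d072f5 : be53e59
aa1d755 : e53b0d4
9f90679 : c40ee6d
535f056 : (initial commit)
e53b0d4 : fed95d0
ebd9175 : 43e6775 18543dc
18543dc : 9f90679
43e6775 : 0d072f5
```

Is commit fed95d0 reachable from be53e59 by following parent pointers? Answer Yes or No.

Yes

Ancestors of be53e59 (commits reachable by following parents): {0b4338f, 535f056, 838f653, aa1d755, be53e59, c40ee6d, e53b0d4, fed95d0}.
fed95d0 is in that set, so it is an ancestor of be53e59.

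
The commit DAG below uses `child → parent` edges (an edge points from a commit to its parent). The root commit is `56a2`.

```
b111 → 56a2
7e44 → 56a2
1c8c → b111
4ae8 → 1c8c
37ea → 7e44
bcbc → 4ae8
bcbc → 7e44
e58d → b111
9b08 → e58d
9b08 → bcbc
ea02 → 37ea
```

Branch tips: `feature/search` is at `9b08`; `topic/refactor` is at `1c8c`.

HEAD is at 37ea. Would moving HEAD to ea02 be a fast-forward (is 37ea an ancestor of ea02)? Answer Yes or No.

A fast-forward from 37ea to ea02 is possible iff 37ea is an ancestor of ea02.
Ancestors of ea02: {37ea, 56a2, 7e44, ea02}.
37ea is among them, so fast-forward is possible.

Yes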